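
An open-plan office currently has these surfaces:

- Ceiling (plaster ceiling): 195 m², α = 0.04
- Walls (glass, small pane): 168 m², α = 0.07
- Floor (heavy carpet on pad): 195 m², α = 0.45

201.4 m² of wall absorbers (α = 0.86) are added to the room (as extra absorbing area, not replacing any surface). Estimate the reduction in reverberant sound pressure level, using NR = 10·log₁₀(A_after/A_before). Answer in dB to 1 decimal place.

Total absorption A_before = 195·0.04 + 168·0.07 + 195·0.45
  = 7.800 + 11.760 + 87.750 = 107.310 m² sabins.
Treatment contributes 201.4·0.86 = 173.204 sabins.
A_after = 107.310 + 173.204 = 280.514 sabins.
NR = 10·log₁₀(280.514/107.310) = 4.2 dB.

4.2 dB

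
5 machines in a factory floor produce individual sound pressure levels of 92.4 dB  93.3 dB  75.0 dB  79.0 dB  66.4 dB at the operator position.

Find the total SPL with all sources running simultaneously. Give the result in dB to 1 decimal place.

96.0 dB

Sum in the linear (power) domain: Σ 10^(Lᵢ/10) = 10^(92.4/10) + 10^(93.3/10) + 10^(75.0/10) + 10^(79.0/10) + 10^(66.4/10) = 3.991e+09.
L_total = 10·log₁₀(3.991e+09) = 96.0 dB.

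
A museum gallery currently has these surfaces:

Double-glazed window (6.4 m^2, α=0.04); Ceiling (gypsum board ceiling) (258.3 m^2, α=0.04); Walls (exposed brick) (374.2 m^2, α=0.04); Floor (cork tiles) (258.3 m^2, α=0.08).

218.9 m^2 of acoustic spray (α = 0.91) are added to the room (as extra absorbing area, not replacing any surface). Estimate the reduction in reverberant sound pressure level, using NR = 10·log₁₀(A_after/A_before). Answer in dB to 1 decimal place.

7.3 dB

Total absorption A_before = 6.4×0.04 + 258.3×0.04 + 374.2×0.04 + 258.3×0.08
  = 0.256 + 10.332 + 14.968 + 20.664 = 46.220 m^2 sabins.
Added absorption = 218.9 × 0.91 = 199.199 sabins.
A_after = 46.220 + 199.199 = 245.419 sabins.
Reduction = 10 log₁₀(A_after/A_before) = 10 log₁₀(5.3098) = 7.3 dB.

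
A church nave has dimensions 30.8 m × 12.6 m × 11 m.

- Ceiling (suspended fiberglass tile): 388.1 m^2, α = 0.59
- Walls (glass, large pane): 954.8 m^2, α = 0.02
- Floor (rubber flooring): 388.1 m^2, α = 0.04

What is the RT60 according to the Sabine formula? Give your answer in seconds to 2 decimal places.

A = Σ Sᵢαᵢ = 388.1·0.59 + 954.8·0.02 + 388.1·0.04 = 263.599 sabins.
Room volume: 4268.88 m³.
T = 0.161 V/A = 0.161·4268.88/263.599 = 2.61 s.

2.61 s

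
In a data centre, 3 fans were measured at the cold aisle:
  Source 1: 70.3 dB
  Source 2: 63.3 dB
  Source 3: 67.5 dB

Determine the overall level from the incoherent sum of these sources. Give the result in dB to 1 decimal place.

Sum in the linear (power) domain: Σ 10^(Lᵢ/10) = 10^(70.3/10) + 10^(63.3/10) + 10^(67.5/10) = 1.848e+07.
Back to dB: 10·log₁₀ Σ = 72.7 dB.

72.7 dB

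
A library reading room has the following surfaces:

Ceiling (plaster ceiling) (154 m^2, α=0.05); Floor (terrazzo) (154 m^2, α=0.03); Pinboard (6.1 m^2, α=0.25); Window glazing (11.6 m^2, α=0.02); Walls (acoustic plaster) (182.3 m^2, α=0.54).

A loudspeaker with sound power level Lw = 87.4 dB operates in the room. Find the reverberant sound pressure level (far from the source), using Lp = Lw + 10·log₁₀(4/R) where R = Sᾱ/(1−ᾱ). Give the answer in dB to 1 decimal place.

71.8 dB

A = 112.519 sabins; S = 508.0 m^2.
ᾱ = 112.519/508.0 = 0.2215; R = Sᾱ/(1−ᾱ) = 112.519/(1−0.2215) = 144.533 m^2.
Lp = 87.4 + 10·log₁₀(4/144.533) = 87.4 + (-15.58) = 71.8 dB.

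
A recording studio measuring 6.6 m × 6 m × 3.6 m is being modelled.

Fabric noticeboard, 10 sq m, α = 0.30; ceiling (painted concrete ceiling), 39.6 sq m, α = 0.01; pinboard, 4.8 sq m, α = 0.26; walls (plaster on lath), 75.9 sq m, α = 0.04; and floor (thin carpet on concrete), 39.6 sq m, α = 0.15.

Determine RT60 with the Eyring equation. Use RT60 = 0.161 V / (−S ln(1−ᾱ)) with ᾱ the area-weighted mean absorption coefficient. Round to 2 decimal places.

1.62 seconds

Total surface area S = 10 + 39.6 + 4.8 + 75.9 + 39.6 = 169.9 sq m.
Absorption A = 10×0.30 + 39.6×0.01 + 4.8×0.26 + 75.9×0.04 + 39.6×0.15 = 13.620 sabins.
ᾱ = 13.620 / 169.9 = 0.0802.
Eyring denominator: −S ln(1−ᾱ) = 14.203.
V = 6.6 × 6 × 3.6 = 142.56 m³.
T = 0.161·V/[−S·ln(1−ᾱ)] = 0.161·142.56/14.203 = 1.62 s.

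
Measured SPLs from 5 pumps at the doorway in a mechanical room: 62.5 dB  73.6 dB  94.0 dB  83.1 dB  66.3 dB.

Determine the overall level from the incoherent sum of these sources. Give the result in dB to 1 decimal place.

94.4 dB

Converting to relative power and adding: 10^(62.5/10) + 10^(73.6/10) + 10^(94.0/10) + 10^(83.1/10) + 10^(66.3/10) = 2.745e+09.
L_total = 10·log₁₀(2.745e+09) = 94.4 dB.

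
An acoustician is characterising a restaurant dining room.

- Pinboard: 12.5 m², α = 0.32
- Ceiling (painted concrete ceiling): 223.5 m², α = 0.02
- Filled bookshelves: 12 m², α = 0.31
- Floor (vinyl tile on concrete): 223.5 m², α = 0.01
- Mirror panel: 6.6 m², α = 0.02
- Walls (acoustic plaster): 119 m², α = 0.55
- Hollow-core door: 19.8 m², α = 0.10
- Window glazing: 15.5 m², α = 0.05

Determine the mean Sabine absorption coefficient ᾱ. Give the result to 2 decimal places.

Total surface area S = 632.4 m².
Σ(Sᵢαᵢ) = 12.5*0.32 + 223.5*0.02 + 12*0.31 + 223.5*0.01 + 6.6*0.02 + 119*0.55 + 19.8*0.10 + 15.5*0.05 = 82.762.
ᾱ = A/S = 0.13.

0.13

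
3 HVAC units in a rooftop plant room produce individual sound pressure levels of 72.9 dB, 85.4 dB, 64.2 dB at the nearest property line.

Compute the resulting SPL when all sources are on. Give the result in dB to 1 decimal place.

Σ 10^(Lᵢ/10) = 3.689e+08.
L_total = 10·log₁₀(3.689e+08) = 85.7 dB.

85.7 dB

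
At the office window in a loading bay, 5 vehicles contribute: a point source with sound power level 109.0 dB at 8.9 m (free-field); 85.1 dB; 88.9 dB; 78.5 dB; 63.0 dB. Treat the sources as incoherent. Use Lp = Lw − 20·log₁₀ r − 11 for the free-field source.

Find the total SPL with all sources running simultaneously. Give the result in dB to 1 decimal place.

91.0 dB

Source at 8.9 m: Lp = 109.0 − 20·log₁₀(8.9) − 11 = 79.0 dB.
Sum in the linear (power) domain: Σ 10^(Lᵢ/10) = 10^(79.0/10) + 10^(85.1/10) + 10^(88.9/10) + 10^(78.5/10) + 10^(63.0/10) = 1.252e+09.
Back to dB: 10·log₁₀ Σ = 91.0 dB.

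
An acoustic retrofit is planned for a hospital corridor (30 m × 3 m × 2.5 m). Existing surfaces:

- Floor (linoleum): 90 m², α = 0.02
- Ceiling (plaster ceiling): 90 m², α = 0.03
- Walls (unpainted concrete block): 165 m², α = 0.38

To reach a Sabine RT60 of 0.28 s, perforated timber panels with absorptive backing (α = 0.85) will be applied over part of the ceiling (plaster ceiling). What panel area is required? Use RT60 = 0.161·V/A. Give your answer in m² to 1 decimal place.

Summing Sᵢαᵢ: 1.800 + 2.700 + 62.700 → A₁ = 67.200 sabins.
Required A₂ = 0.161·225/0.28 = 129.375 sabins.
ΔA needed = 129.375 − 67.200 = 62.175 sabins.
Net gain per m²: Δα = 0.85 − 0.03 = 0.82.
Area = ΔA/Δα = 62.175/0.82 = 75.8 m².

75.8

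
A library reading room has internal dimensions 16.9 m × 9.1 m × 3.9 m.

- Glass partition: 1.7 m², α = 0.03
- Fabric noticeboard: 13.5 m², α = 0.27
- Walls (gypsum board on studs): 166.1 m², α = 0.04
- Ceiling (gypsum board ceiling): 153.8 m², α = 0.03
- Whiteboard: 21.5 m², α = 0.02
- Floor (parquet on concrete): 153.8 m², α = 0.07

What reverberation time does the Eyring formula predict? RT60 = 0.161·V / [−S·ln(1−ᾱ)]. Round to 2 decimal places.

Total surface area S = 1.7 + 13.5 + 166.1 + 153.8 + 21.5 + 153.8 = 510.4 m².
Σ(Sᵢαᵢ) = 1.7×0.03 + 13.5×0.27 + 166.1×0.04 + 153.8×0.03 + 21.5×0.02 + 153.8×0.07 = 26.150.
ᾱ = 26.150 / 510.4 = 0.0512.
Eyring denominator: −S ln(1−ᾱ) = 26.825.
V = 16.9 × 9.1 × 3.9 = 599.781 m³.
RT60 = 0.161 × 599.781 / 26.825 = 3.60 s.

3.60 s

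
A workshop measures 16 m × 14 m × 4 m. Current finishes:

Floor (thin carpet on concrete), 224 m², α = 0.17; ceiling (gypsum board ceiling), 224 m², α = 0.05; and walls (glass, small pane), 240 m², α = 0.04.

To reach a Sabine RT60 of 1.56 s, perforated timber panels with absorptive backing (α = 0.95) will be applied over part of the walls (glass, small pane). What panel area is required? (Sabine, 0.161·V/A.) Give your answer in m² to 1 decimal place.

36.9

Summing Sᵢαᵢ: 38.080 + 11.200 + 9.600 → A₁ = 58.880 sabins.
Required A₂ = 0.161·896/1.56 = 92.472 sabins.
ΔA needed = 92.472 − 58.880 = 33.592 sabins.
Net gain per m²: Δα = 0.95 − 0.04 = 0.91.
Area = ΔA/Δα = 33.592/0.91 = 36.9 m².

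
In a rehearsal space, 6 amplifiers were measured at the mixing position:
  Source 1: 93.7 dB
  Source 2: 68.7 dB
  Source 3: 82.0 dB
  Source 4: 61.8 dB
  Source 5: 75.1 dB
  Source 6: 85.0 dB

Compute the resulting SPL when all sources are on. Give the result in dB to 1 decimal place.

94.6 dB

Converting to relative power and adding: 10^(93.7/10) + 10^(68.7/10) + 10^(82.0/10) + 10^(61.8/10) + 10^(75.1/10) + 10^(85.0/10) = 2.86e+09.
Combined level = 10 log₁₀(2.86e+09) = 94.6 dB.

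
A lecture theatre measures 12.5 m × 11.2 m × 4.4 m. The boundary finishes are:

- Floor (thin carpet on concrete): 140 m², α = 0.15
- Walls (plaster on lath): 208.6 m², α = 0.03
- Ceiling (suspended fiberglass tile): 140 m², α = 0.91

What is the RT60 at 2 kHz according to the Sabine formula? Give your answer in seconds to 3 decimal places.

0.641 s

Summing Sᵢαᵢ: 21.000 + 6.258 + 127.400 → A = 154.658 sabins.
Room volume: 616 m³.
Sabine: RT60 = 0.161 × 616 / 154.658 = 0.641 s.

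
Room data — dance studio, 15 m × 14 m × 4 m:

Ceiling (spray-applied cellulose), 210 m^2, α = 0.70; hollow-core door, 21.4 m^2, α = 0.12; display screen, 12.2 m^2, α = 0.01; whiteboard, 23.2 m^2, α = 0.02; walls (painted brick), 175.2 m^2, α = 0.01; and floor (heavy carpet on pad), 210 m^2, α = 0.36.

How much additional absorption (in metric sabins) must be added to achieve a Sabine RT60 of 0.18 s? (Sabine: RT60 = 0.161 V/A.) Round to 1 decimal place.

523.8 sabins

Equivalent absorption area: A₁ = 210·0.70 + 21.4·0.12 + 12.2·0.01 + 23.2·0.02 + 175.2·0.01 + 210·0.36 = 227.506 m^2.
For T = 0.18 s, need A₂ = 0.161·V/T = 0.161·840/0.18 = 751.333 sabins.
Additional absorption ΔA = 751.333 − 227.506 = 523.8 sabins.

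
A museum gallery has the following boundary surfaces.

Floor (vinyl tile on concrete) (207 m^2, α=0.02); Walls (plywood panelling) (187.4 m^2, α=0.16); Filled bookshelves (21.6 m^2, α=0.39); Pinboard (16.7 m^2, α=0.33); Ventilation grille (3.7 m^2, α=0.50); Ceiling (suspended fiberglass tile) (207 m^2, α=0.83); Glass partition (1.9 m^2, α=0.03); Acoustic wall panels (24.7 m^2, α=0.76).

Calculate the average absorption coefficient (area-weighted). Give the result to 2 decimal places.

Total surface area S = 670.0 m^2.
Weighted sum Σ Sα = 240.548.
ᾱ = A/S = 0.36.

0.36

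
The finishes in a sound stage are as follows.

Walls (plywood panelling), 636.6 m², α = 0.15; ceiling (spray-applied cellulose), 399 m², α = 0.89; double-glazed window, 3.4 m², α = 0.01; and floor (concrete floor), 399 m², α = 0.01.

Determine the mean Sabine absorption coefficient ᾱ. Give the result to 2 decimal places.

S = Σ Sᵢ = 636.6 + 399 + 3.4 + 399 = 1438.0 m².
Weighted sum Σ Sα = 454.624.
ᾱ = A/S = 0.32.

0.32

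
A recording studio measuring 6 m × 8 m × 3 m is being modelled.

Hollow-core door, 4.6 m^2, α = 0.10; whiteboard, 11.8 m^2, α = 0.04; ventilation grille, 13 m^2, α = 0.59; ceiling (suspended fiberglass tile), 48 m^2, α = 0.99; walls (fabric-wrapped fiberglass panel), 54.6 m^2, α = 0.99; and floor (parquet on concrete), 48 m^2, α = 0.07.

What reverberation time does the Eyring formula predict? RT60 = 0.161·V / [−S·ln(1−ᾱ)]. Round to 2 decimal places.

0.13 seconds

Total surface area S = 4.6 + 11.8 + 13 + 48 + 54.6 + 48 = 180.0 m^2.
Absorption A = 4.6×0.10 + 11.8×0.04 + 13×0.59 + 48×0.99 + 54.6×0.99 + 48×0.07 = 113.536 sabins.
ᾱ = 113.536 / 180.0 = 0.6308.
−S·ln(1−ᾱ) = −180.0 × ln(1 − 0.6308) = 179.355.
V = 6 × 8 × 3 = 144 m³.
T = 0.161·V/[−S·ln(1−ᾱ)] = 0.161·144/179.355 = 0.13 s.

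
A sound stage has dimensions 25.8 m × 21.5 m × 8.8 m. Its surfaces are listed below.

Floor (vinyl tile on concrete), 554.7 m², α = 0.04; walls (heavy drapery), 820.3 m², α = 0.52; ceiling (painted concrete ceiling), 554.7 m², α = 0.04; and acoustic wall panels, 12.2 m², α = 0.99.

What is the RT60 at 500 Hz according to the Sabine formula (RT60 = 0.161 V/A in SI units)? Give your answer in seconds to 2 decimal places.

Summing Sᵢαᵢ: 22.188 + 426.556 + 22.188 + 12.078 → A = 483.010 sabins.
Volume V = 25.8 × 21.5 × 8.8 = 4881.36 m³.
T = 0.161 V/A = 0.161·4881.36/483.010 = 1.63 s.

1.63 sec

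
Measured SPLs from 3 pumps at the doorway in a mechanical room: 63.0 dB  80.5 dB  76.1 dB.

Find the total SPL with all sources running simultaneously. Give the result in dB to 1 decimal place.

Sum in the linear (power) domain: Σ 10^(Lᵢ/10) = 10^(63.0/10) + 10^(80.5/10) + 10^(76.1/10) = 1.549e+08.
L_total = 10·log₁₀(1.549e+08) = 81.9 dB.

81.9 dB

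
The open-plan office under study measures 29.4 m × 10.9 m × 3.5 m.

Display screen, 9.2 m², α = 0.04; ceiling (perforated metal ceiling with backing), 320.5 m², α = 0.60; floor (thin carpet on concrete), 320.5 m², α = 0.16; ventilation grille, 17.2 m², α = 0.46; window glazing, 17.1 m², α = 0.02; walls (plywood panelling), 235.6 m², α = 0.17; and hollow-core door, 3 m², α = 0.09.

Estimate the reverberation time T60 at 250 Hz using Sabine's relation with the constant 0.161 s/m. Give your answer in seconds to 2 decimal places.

0.62 s

Total absorption A = 9.2·0.04 + 320.5·0.60 + 320.5·0.16 + 17.2·0.46 + 17.1·0.02 + 235.6·0.17 + 3·0.09
  = 0.368 + 192.300 + 51.280 + 7.912 + 0.342 + 40.052 + 0.270 = 292.524 m² sabins.
Room volume: 1121.61 m³.
T = 0.161 V/A = 0.161·1121.61/292.524 = 0.62 s.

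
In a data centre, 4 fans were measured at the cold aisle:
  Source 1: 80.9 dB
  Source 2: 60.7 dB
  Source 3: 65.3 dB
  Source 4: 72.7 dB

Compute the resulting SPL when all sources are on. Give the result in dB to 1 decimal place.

81.6 dB

Σ 10^(Lᵢ/10) = 1.462e+08.
Back to dB: 10·log₁₀ Σ = 81.6 dB.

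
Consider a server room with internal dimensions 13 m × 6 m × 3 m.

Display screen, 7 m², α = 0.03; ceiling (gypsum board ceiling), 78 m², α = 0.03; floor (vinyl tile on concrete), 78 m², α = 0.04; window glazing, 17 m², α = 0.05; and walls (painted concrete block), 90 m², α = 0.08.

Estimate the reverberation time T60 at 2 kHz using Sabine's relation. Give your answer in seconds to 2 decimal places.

2.75 seconds

A = Σ Sᵢαᵢ = 7×0.03 + 78×0.03 + 78×0.04 + 17×0.05 + 90×0.08 = 13.720 sabins.
V = 13·6·3 = 234 m³.
Sabine: RT60 = 0.161 × 234 / 13.720 = 2.75 s.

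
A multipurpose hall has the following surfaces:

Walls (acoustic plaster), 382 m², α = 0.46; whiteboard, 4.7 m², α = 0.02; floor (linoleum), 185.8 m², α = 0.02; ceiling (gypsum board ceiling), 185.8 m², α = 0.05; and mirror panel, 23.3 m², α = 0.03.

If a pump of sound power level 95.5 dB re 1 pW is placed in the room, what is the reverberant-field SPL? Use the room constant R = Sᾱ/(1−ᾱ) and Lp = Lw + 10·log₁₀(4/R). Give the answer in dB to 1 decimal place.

A = 189.519 sabins; S = 781.6 m².
ᾱ = 189.519/781.6 = 0.2425; R = Sᾱ/(1−ᾱ) = 189.519/(1−0.2425) = 250.190 m².
Lp = 95.5 + 10·log₁₀(4/250.190) = 95.5 + (-17.96) = 77.5 dB.

77.5 dB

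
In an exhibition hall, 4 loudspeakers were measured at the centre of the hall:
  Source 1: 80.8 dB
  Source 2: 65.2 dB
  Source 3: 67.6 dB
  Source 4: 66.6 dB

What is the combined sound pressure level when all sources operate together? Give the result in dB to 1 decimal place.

81.3 dB

Sum in the linear (power) domain: Σ 10^(Lᵢ/10) = 10^(80.8/10) + 10^(65.2/10) + 10^(67.6/10) + 10^(66.6/10) = 1.339e+08.
Back to dB: 10·log₁₀ Σ = 81.3 dB.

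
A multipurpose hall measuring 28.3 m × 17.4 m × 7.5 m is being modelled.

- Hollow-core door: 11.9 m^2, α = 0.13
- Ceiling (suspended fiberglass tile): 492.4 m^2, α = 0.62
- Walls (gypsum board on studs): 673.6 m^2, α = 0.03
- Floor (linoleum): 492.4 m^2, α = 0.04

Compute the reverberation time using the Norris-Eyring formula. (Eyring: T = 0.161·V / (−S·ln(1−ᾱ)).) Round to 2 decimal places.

1.53 sec

Total surface area S = 11.9 + 492.4 + 673.6 + 492.4 = 1670.3 m^2.
Absorption A = 11.9×0.13 + 492.4×0.62 + 673.6×0.03 + 492.4×0.04 = 346.739 sabins.
Mean coefficient ᾱ = A/S = 0.2076.
−S·ln(1−ᾱ) = −1670.3 × ln(1 − 0.2076) = 388.660.
V = 28.3 × 17.4 × 7.5 = 3693.15 m³.
RT60 = 0.161 × 3693.15 / 388.660 = 1.53 s.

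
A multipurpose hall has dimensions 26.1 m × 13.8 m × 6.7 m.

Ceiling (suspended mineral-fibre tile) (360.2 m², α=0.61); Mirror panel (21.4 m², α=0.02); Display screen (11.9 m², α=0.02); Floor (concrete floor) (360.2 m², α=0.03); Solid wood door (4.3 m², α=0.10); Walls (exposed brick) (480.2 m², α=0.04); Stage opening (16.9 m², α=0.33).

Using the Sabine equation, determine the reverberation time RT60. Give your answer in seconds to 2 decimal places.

Equivalent absorption area: A = 360.2*0.61 + 21.4*0.02 + 11.9*0.02 + 360.2*0.03 + 4.3*0.10 + 480.2*0.04 + 16.9*0.33 = 256.409 m².
V = 26.1·13.8·6.7 = 2413.206 m³.
RT60 = 0.161 · V / A = 0.161 × 2413.206 / 256.409 = 1.52 s.

1.52 s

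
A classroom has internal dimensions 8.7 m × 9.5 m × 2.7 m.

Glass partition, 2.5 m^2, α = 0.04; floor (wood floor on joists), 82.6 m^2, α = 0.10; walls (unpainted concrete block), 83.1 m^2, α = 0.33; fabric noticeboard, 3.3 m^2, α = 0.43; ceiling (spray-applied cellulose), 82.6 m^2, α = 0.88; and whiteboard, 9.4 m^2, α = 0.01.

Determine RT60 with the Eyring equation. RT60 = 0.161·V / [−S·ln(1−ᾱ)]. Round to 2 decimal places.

Total surface area S = 2.5 + 82.6 + 83.1 + 3.3 + 82.6 + 9.4 = 263.5 m^2.
Absorption A = 2.5·0.04 + 82.6·0.10 + 83.1·0.33 + 3.3·0.43 + 82.6·0.88 + 9.4·0.01 = 109.984 sabins.
ᾱ = 109.984 / 263.5 = 0.4174.
Eyring denominator: −S ln(1−ᾱ) = 142.357.
V = 8.7 × 9.5 × 2.7 = 223.155 m³.
RT60 = 0.161 × 223.155 / 142.357 = 0.25 s.

0.25 sec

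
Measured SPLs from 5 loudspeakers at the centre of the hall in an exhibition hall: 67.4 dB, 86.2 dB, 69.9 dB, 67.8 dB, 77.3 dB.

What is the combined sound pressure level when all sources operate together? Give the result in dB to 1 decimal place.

86.9 dB

Σ 10^(Lᵢ/10) = 4.919e+08.
Combined level = 10 log₁₀(4.919e+08) = 86.9 dB.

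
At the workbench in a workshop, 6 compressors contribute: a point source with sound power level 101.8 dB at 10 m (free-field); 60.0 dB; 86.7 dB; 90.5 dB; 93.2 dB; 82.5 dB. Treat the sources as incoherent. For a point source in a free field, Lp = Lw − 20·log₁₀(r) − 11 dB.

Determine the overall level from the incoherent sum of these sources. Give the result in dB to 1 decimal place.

Source at 10 m: Lp = 101.8 − 20·log₁₀(10) − 11 = 70.8 dB.
Sum in the linear (power) domain: Σ 10^(Lᵢ/10) = 10^(70.8/10) + 10^(60.0/10) + 10^(86.7/10) + 10^(90.5/10) + 10^(93.2/10) + 10^(82.5/10) = 3.87e+09.
Back to dB: 10·log₁₀ Σ = 95.9 dB.

95.9 dB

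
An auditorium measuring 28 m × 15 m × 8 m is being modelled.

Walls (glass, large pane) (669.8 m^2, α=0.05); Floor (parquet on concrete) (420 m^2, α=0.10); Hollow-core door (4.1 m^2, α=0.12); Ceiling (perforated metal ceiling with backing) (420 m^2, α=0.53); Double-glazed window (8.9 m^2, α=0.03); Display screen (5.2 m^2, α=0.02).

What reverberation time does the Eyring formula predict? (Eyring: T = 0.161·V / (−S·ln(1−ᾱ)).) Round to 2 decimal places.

1.63 s

S = Σ Sᵢ = 1528.0 m^2.
Absorption A = 669.8×0.05 + 420×0.10 + 4.1×0.12 + 420×0.53 + 8.9×0.03 + 5.2×0.02 = 298.953 sabins.
Mean coefficient ᾱ = A/S = 0.1956.
Eyring denominator: −S ln(1−ᾱ) = 332.582.
V = 28 × 15 × 8 = 3360 m³.
RT60 = 0.161 × 3360 / 332.582 = 1.63 s.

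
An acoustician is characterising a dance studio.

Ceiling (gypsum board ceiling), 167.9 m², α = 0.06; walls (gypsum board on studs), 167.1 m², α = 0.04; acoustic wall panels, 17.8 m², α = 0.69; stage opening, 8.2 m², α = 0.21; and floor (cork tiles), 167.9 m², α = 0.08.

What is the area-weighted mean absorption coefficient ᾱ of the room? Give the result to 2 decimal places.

Total surface area S = 528.9 m².
Weighted sum Σ Sα = 44.194.
ᾱ = 44.194 / 528.9 = 0.08.

0.08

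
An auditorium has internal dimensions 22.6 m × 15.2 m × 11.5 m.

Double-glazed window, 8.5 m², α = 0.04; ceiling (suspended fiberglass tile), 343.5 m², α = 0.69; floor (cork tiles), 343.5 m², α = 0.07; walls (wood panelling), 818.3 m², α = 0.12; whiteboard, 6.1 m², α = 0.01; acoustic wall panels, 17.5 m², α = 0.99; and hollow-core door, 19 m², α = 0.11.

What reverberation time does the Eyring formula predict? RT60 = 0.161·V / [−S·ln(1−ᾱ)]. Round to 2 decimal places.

1.46 sec

Total surface area S = 8.5 + 343.5 + 343.5 + 818.3 + 6.1 + 17.5 + 19 = 1556.4 m².
Σ(Sᵢαᵢ) = 8.5·0.04 + 343.5·0.69 + 343.5·0.07 + 818.3·0.12 + 6.1·0.01 + 17.5·0.99 + 19·0.11 = 379.072.
ᾱ = 379.072 / 1556.4 = 0.2436.
−S·ln(1−ᾱ) = −1556.4 × ln(1 − 0.2436) = 434.523.
V = 22.6 × 15.2 × 11.5 = 3950.48 m³.
RT60 = 0.161 × 3950.48 / 434.523 = 1.46 s.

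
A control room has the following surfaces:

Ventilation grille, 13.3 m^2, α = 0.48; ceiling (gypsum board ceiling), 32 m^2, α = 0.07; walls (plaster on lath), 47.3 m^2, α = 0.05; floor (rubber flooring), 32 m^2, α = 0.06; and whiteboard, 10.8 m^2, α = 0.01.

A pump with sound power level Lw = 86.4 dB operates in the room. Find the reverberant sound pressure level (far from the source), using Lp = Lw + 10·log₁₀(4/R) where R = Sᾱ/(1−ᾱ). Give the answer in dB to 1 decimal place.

80.8 dB

A = 13.017 sabins; S = 135.4 m^2.
ᾱ = 0.0961, so room constant R = A/(1−ᾱ) = 14.401 m^2.
Lp = Lw + 10 log₁₀(4/R) = 86.4 -5.56 = 80.8 dB.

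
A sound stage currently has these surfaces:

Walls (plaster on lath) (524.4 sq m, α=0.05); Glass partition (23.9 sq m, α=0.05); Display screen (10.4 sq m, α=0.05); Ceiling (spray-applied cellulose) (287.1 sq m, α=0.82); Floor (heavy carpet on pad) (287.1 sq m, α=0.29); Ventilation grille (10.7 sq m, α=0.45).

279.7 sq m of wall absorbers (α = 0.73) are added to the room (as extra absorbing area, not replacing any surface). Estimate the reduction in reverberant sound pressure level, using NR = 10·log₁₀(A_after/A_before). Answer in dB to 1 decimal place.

2.0 dB

Total absorption A_before = 524.4·0.05 + 23.9·0.05 + 10.4·0.05 + 287.1·0.82 + 287.1·0.29 + 10.7·0.45
  = 26.220 + 1.195 + 0.520 + 235.422 + 83.259 + 4.815 = 351.431 sq m sabins.
Added absorption = 279.7 × 0.73 = 204.181 sabins.
New total A_after = 555.612 sabins.
NR = 10·log₁₀(555.612/351.431) = 2.0 dB.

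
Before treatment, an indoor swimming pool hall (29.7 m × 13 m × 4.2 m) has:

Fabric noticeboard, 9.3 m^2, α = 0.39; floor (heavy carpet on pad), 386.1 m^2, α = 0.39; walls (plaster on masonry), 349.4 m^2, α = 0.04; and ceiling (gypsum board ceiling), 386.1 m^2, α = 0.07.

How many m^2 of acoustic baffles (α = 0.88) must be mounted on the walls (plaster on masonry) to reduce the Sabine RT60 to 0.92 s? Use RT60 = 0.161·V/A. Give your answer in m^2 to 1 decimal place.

105.4

A₁ = Σ Sᵢαᵢ = 9.3×0.39 + 386.1×0.39 + 349.4×0.04 + 386.1×0.07 = 195.209 sabins.
V = 1621.62 m³. Target absorption A₂ = 0.161 × 1621.62 / 0.92 = 283.784 sabins.
Absorption to add: 283.784 − 195.209 = 88.574 sabins.
Each m^2 of panel replacing the walls (plaster on masonry) adds (0.88 − 0.04) = 0.84 sabins.
Panel area = 88.574 / 0.84 = 105.4 m^2.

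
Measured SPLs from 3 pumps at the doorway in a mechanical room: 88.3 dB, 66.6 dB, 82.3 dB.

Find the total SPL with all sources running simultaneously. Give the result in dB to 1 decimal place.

Sum in the linear (power) domain: Σ 10^(Lᵢ/10) = 10^(88.3/10) + 10^(66.6/10) + 10^(82.3/10) = 8.505e+08.
Back to dB: 10·log₁₀ Σ = 89.3 dB.

89.3 dB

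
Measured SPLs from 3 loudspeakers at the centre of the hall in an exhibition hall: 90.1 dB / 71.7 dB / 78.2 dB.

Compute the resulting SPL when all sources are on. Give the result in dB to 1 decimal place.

90.4 dB

Converting to relative power and adding: 10^(90.1/10) + 10^(71.7/10) + 10^(78.2/10) = 1.104e+09.
L_total = 10·log₁₀(1.104e+09) = 90.4 dB.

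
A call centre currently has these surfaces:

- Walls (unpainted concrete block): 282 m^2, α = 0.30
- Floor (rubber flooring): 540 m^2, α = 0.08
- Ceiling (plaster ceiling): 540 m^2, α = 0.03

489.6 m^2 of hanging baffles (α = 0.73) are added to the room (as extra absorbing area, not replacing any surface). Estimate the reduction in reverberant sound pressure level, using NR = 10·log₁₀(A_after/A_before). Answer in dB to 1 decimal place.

Total absorption A_before = 282*0.30 + 540*0.08 + 540*0.03
  = 84.600 + 43.200 + 16.200 = 144.000 m^2 sabins.
Added absorption = 489.6 × 0.73 = 357.408 sabins.
New total A_after = 501.408 sabins.
NR = 10·log₁₀(501.408/144.000) = 5.4 dB.

5.4 dB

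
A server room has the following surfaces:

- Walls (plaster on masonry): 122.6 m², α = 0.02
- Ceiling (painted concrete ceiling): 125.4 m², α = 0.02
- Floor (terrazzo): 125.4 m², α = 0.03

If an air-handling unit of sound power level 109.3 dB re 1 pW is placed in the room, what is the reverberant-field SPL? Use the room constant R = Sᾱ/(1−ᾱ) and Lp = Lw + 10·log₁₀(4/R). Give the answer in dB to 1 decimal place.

105.8 dB

A = 8.722 sabins; S = 373.4 m².
ᾱ = 8.722/373.4 = 0.0234; R = Sᾱ/(1−ᾱ) = 8.722/(1−0.0234) = 8.931 m².
Lp = 109.3 + 10·log₁₀(4/8.931) = 109.3 + (-3.49) = 105.8 dB.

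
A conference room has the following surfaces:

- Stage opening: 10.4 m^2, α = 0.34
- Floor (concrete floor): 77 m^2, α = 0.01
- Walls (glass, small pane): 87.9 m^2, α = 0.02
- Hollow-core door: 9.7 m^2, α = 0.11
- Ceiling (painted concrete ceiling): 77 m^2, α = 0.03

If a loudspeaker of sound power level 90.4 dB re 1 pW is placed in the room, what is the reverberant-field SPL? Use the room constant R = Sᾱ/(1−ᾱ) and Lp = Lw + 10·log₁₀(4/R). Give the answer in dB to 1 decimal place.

86.5 dB

Σ(Sᵢαᵢ) = 10.4×0.34 + 77×0.01 + 87.9×0.02 + 9.7×0.11 + 77×0.03 = 9.441; total area S = 262.0 m^2.
ᾱ = 0.0360, so room constant R = A/(1−ᾱ) = 9.794 m^2.
Lp = 90.4 + 10·log₁₀(4/9.794) = 90.4 + (-3.89) = 86.5 dB.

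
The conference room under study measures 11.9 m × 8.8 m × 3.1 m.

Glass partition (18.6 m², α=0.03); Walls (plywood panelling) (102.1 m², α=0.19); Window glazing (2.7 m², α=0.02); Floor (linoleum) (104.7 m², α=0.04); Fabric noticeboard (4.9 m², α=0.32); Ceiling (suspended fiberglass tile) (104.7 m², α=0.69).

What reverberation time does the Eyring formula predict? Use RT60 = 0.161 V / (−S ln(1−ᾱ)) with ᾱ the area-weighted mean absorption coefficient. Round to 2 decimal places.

Total surface area S = 18.6 + 102.1 + 2.7 + 104.7 + 4.9 + 104.7 = 337.7 m².
Σ(Sᵢαᵢ) = 18.6·0.03 + 102.1·0.19 + 2.7·0.02 + 104.7·0.04 + 4.9·0.32 + 104.7·0.69 = 98.010.
Mean coefficient ᾱ = A/S = 0.2902.
−S·ln(1−ᾱ) = −337.7 × ln(1 − 0.2902) = 115.754.
V = 11.9 × 8.8 × 3.1 = 324.632 m³.
T = 0.161·V/[−S·ln(1−ᾱ)] = 0.161·324.632/115.754 = 0.45 s.

0.45 s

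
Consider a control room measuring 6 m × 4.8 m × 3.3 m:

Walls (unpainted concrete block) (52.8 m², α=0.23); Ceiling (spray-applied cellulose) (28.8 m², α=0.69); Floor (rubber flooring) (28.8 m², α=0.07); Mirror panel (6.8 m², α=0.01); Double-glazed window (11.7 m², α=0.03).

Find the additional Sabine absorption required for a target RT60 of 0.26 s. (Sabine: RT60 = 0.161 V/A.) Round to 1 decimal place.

Equivalent absorption area: A₁ = 52.8×0.23 + 28.8×0.69 + 28.8×0.07 + 6.8×0.01 + 11.7×0.03 = 34.451 m².
Target A₂ = 0.161·95.04/0.26 = 58.852 sabins (V = 95.04 m³).
ΔA = A₂ − A₁ = 58.852 − 34.451 = 24.4 sabins.

24.4 sabins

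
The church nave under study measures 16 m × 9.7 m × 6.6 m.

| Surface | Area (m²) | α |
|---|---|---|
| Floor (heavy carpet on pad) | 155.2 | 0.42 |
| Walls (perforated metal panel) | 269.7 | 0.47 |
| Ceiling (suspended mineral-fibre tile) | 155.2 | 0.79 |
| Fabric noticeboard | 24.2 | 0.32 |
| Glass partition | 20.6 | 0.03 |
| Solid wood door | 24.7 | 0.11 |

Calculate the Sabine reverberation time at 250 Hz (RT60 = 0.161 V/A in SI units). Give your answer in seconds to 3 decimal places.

0.506 seconds

A = Σ Sᵢαᵢ = 155.2×0.42 + 269.7×0.47 + 155.2×0.79 + 24.2×0.32 + 20.6×0.03 + 24.7×0.11 = 325.630 sabins.
Room volume: 1024.32 m³.
T = 0.161 V/A = 0.161·1024.32/325.630 = 0.506 s.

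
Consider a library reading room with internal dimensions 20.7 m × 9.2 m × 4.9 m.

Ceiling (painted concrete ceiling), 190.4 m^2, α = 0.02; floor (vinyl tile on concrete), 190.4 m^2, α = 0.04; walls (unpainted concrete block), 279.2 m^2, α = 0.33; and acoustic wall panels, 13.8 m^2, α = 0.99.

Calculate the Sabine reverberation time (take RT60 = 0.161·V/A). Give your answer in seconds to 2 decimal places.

A = Σ Sᵢαᵢ = 190.4×0.02 + 190.4×0.04 + 279.2×0.33 + 13.8×0.99 = 117.222 sabins.
V = 20.7·9.2·4.9 = 933.156 m³.
RT60 = 0.161 · V / A = 0.161 × 933.156 / 117.222 = 1.28 s.

1.28 s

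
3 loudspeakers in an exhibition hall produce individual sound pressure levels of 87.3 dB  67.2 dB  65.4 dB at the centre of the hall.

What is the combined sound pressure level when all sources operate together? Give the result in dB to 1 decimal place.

87.4 dB

Converting to relative power and adding: 10^(87.3/10) + 10^(67.2/10) + 10^(65.4/10) = 5.457e+08.
Back to dB: 10·log₁₀ Σ = 87.4 dB.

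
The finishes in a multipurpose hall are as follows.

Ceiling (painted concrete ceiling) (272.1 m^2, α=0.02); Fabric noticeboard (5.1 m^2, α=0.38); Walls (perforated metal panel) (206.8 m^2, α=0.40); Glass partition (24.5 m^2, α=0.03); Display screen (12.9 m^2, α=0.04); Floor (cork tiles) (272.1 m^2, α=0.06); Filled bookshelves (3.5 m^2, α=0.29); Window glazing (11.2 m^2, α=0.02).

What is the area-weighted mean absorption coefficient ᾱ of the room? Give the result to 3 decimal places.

Total surface area S = 808.2 m^2.
A = 272.1·0.02 + 5.1·0.38 + 206.8·0.40 + 24.5·0.03 + 12.9·0.04 + 272.1·0.06 + 3.5·0.29 + 11.2·0.02 = 108.916 sabins.
ᾱ = A/S = 0.135.

0.135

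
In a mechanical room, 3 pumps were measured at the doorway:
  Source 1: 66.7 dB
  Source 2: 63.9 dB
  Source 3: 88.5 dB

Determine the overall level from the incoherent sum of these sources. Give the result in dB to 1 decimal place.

88.5 dB

Sum in the linear (power) domain: Σ 10^(Lᵢ/10) = 10^(66.7/10) + 10^(63.9/10) + 10^(88.5/10) = 7.151e+08.
Combined level = 10 log₁₀(7.151e+08) = 88.5 dB.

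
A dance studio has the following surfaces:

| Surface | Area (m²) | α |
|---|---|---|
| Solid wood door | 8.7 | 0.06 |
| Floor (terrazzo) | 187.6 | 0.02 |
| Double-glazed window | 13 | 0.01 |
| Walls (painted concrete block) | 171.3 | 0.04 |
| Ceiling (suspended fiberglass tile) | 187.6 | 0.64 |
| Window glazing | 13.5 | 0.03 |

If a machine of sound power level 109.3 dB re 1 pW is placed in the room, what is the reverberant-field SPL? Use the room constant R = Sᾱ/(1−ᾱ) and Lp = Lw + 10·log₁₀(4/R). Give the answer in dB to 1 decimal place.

Σ(Sᵢαᵢ) = 8.7×0.06 + 187.6×0.02 + 13×0.01 + 171.3×0.04 + 187.6×0.64 + 13.5×0.03 = 131.725; total area S = 581.7 m².
ᾱ = 131.725/581.7 = 0.2264; R = Sᾱ/(1−ᾱ) = 131.725/(1−0.2264) = 170.275 m².
Lp = 109.3 + 10·log₁₀(4/170.275) = 109.3 + (-16.29) = 93.0 dB.

93.0 dB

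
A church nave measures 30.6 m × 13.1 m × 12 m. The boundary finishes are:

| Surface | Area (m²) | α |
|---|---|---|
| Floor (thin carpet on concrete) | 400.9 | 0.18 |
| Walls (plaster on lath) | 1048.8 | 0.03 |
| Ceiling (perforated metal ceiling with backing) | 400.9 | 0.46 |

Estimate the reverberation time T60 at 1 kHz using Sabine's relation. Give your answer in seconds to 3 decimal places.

2.689 s

Equivalent absorption area: A = 400.9·0.18 + 1048.8·0.03 + 400.9·0.46 = 288.040 m².
Room volume: 4810.32 m³.
Sabine: RT60 = 0.161 × 4810.32 / 288.040 = 2.689 s.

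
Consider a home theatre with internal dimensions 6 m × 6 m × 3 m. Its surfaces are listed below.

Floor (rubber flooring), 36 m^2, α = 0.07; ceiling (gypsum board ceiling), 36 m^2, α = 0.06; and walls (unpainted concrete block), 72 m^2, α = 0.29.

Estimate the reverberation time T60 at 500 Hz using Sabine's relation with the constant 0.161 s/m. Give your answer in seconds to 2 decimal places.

Summing Sᵢαᵢ: 2.520 + 2.160 + 20.880 → A = 25.560 sabins.
Room volume: 108 m³.
Sabine: RT60 = 0.161 × 108 / 25.560 = 0.68 s.

0.68 sec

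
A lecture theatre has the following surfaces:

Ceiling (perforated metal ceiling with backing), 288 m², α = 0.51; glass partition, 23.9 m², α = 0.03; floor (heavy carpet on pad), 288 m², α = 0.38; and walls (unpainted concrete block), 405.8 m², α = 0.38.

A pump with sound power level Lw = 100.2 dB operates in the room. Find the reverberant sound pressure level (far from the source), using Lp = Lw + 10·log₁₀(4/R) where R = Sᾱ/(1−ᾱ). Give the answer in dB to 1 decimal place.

77.8 dB

Σ(Sᵢαᵢ) = 288×0.51 + 23.9×0.03 + 288×0.38 + 405.8×0.38 = 411.241; total area S = 1005.7 m².
ᾱ = 0.4089, so room constant R = A/(1−ᾱ) = 695.722 m².
Lp = Lw + 10 log₁₀(4/R) = 100.2 -22.40 = 77.8 dB.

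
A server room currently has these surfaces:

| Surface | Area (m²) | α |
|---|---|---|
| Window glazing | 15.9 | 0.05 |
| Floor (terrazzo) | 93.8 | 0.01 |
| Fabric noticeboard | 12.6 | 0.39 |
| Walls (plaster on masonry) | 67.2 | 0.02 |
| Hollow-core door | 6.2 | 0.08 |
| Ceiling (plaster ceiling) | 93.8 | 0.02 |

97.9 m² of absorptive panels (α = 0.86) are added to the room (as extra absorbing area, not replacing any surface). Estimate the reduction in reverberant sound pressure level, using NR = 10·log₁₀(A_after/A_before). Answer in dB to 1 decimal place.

Equivalent absorption area: A_before = 15.9·0.05 + 93.8·0.01 + 12.6·0.39 + 67.2·0.02 + 6.2·0.08 + 93.8·0.02 = 10.363 m².
Treatment contributes 97.9·0.86 = 84.194 sabins.
A_after = 10.363 + 84.194 = 94.557 sabins.
NR = 10·log₁₀(94.557/10.363) = 9.6 dB.

9.6 dB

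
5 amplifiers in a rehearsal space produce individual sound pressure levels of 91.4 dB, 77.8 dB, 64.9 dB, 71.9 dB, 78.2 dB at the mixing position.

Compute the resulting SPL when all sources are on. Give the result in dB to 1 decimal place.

Σ 10^(Lᵢ/10) = 1.525e+09.
Combined level = 10 log₁₀(1.525e+09) = 91.8 dB.

91.8 dB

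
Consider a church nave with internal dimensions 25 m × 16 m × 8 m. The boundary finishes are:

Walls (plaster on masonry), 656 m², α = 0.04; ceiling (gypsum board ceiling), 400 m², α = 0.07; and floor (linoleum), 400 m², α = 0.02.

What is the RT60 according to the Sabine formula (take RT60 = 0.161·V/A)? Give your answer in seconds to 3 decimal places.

Summing Sᵢαᵢ: 26.240 + 28.000 + 8.000 → A = 62.240 sabins.
V = 25·16·8 = 3200 m³.
RT60 = 0.161 · V / A = 0.161 × 3200 / 62.240 = 8.278 s.

8.278 seconds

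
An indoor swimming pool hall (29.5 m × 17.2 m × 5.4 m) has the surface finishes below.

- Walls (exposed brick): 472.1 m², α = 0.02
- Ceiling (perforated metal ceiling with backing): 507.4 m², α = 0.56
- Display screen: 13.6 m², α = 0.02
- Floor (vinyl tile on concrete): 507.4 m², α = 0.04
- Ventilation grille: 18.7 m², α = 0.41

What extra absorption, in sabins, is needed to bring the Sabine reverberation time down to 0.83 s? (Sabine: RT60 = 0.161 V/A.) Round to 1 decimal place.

Total absorption A₁ = 472.1·0.02 + 507.4·0.56 + 13.6·0.02 + 507.4·0.04 + 18.7·0.41
  = 9.442 + 284.144 + 0.272 + 20.296 + 7.667 = 321.821 m² sabins.
For T = 0.83 s, need A₂ = 0.161·V/T = 0.161·2739.96/0.83 = 531.486 sabins.
Shortfall: 531.486 − 321.821 = 209.7 sabins.

209.7 sabins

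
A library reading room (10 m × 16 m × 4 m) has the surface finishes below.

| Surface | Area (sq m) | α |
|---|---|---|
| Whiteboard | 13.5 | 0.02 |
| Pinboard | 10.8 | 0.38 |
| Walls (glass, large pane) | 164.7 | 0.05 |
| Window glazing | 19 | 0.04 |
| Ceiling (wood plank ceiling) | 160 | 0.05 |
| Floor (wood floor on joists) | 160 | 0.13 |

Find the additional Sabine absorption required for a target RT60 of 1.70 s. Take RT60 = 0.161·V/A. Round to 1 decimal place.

Summing Sᵢαᵢ: 0.270 + 4.104 + 8.235 + 0.760 + 8.000 + 20.800 → A₁ = 42.169 sabins.
Target A₂ = 0.161·640/1.70 = 60.612 sabins (V = 640 m³).
ΔA = A₂ − A₁ = 60.612 − 42.169 = 18.4 sabins.

18.4 sabins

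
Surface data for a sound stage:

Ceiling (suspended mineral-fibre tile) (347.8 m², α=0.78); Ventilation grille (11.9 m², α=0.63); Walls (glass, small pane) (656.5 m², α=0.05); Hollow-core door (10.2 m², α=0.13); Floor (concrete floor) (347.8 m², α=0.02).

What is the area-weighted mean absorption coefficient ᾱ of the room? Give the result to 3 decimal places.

0.233

Total surface area S = 1374.2 m².
Weighted sum Σ Sα = 319.888.
ᾱ = 319.888 / 1374.2 = 0.233.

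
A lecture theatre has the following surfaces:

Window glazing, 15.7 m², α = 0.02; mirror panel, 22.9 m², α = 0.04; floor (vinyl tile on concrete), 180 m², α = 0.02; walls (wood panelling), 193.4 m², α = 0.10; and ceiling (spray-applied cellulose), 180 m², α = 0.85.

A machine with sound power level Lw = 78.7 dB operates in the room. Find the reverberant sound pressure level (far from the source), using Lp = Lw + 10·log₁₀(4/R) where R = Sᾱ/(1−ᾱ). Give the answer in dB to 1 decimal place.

60.7 dB

Σ(Sᵢαᵢ) = 15.7·0.02 + 22.9·0.04 + 180·0.02 + 193.4·0.10 + 180·0.85 = 177.170; total area S = 592.0 m².
ᾱ = 0.2993, so room constant R = A/(1−ᾱ) = 252.847 m².
Lp = 78.7 + 10·log₁₀(4/252.847) = 78.7 + (-18.01) = 60.7 dB.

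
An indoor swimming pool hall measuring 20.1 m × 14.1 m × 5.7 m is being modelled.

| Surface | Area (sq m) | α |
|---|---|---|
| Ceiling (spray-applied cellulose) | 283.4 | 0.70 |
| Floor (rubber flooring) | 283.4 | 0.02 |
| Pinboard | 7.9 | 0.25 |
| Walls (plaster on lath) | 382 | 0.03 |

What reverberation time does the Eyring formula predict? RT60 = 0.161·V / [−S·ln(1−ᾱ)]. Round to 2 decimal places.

1.05 seconds

Total surface area S = 283.4 + 283.4 + 7.9 + 382 = 956.7 sq m.
Σ(Sᵢαᵢ) = 283.4×0.70 + 283.4×0.02 + 7.9×0.25 + 382×0.03 = 217.483.
Mean coefficient ᾱ = A/S = 0.2273.
−S·ln(1−ᾱ) = −956.7 × ln(1 − 0.2273) = 246.699.
V = 20.1 × 14.1 × 5.7 = 1615.437 m³.
T = 0.161·V/[−S·ln(1−ᾱ)] = 0.161·1615.437/246.699 = 1.05 s.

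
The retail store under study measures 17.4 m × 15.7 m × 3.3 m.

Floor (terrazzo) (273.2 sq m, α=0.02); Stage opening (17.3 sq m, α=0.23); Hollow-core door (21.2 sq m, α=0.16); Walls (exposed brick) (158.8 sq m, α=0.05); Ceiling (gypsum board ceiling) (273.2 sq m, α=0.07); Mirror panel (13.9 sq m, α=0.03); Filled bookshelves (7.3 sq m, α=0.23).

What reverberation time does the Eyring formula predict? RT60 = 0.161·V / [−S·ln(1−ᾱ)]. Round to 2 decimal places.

S = Σ Sᵢ = 764.9 sq m.
Σ(Sᵢαᵢ) = 273.2×0.02 + 17.3×0.23 + 21.2×0.16 + 158.8×0.05 + 273.2×0.07 + 13.9×0.03 + 7.3×0.23 = 41.995.
Mean coefficient ᾱ = A/S = 0.0549.
Eyring denominator: −S ln(1−ᾱ) = 43.190.
V = 17.4 × 15.7 × 3.3 = 901.494 m³.
T = 0.161·V/[−S·ln(1−ᾱ)] = 0.161·901.494/43.190 = 3.36 s.

3.36 sec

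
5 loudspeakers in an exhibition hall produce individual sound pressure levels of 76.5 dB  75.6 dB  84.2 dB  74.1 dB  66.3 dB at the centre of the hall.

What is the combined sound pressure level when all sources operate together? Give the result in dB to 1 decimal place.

85.7 dB

Converting to relative power and adding: 10^(76.5/10) + 10^(75.6/10) + 10^(84.2/10) + 10^(74.1/10) + 10^(66.3/10) = 3.74e+08.
L_total = 10·log₁₀(3.74e+08) = 85.7 dB.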